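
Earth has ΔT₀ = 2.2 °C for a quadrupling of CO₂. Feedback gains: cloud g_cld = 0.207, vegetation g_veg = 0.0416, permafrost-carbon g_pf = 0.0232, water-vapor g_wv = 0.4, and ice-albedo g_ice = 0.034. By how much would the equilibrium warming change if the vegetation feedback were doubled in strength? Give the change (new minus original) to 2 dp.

1.23 °C

Original: g = 0.7058, ΔT = 2.2/(1−0.7058) = 7.4779 °C.
With doubled vegetation: g' = 0.7474, ΔT' = 2.2/(1−0.7474) = 8.7094 °C.
Change = 8.7094 − 7.4779 = 1.23 °C.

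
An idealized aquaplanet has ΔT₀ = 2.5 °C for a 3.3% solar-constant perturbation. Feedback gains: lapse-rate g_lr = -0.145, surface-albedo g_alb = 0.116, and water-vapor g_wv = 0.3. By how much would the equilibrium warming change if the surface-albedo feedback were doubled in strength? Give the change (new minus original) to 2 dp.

Original: g = 0.271, ΔT = 2.5/(1−0.271) = 3.4294 °C.
With doubled surface-albedo: g' = 0.387, ΔT' = 2.5/(1−0.387) = 4.0783 °C.
Change = 4.0783 − 3.4294 = 0.65 °C.

0.65 °C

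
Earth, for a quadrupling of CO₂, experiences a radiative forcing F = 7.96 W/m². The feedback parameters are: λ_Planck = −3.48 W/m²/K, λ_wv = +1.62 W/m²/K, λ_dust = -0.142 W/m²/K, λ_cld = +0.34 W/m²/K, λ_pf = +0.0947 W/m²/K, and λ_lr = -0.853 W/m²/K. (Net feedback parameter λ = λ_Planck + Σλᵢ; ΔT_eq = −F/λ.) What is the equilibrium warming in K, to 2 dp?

3.29 K

Net feedback parameter λ = (−3.48) + (+1.62) + (-0.142) + (+0.34) + (+0.0947) + (-0.853) = -2.4203 W/m²/K.
ΔT = −F/λ = −7.96/(-2.4203) = 3.29 K.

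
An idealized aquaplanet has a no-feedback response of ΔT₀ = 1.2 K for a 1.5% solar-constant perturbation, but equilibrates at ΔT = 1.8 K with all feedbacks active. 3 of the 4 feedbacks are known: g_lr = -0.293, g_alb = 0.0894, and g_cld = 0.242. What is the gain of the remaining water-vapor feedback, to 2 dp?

Amplification A = ΔT/ΔT₀ = 1.8/1.2 = 1.5.
Total gain g = 1 − 1/A = 1 − 1/1.5 = 0.3333.
Known gains sum to -0.293 + 0.0894 + 0.242 = 0.0384.
g_wv = 0.3333 − 0.0384 = 0.29.

0.29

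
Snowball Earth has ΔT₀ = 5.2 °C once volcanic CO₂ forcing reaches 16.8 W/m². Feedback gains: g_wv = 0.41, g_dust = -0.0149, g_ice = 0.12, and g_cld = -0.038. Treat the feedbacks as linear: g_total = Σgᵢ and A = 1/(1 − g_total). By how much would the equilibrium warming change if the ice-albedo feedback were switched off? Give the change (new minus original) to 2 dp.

-1.86 °C

Original: g = 0.4771, ΔT = 5.2/(1−0.4771) = 9.9445 °C.
Without ice-albedo: g' = 0.3571, ΔT' = 5.2/(1−0.3571) = 8.0883 °C.
Change = 8.0883 − 9.9445 = -1.86 °C.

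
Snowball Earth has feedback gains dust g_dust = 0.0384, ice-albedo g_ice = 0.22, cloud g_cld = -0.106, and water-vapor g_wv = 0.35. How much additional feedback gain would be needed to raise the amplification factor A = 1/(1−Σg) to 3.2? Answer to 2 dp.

0.19

Current total gain = 0.5024.
Target gain for A = 3.2: g* = 1 − 1/3.2 = 0.6875.
Additional gain needed = 0.6875 − 0.5024 = 0.19.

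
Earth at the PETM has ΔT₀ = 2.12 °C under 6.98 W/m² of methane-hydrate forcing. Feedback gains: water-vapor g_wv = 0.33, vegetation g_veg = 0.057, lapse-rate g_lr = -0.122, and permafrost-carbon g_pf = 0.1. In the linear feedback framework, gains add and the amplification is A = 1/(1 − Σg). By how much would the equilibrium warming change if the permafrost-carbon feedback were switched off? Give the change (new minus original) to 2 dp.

-0.45 °C

Original: g = 0.365, ΔT = 2.12/(1−0.365) = 3.3386 °C.
Without permafrost-carbon: g' = 0.265, ΔT' = 2.12/(1−0.265) = 2.8844 °C.
Change = 2.8844 − 3.3386 = -0.45 °C.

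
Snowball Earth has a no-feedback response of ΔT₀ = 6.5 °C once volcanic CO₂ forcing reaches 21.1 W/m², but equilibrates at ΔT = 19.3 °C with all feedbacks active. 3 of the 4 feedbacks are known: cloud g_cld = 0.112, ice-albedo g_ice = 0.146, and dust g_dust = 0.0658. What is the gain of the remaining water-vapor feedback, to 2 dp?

0.34

Amplification A = ΔT/ΔT₀ = 19.3/6.5 = 2.969.
Total gain g = 1 − 1/A = 1 − 1/2.969 = 0.6632.
Known gains sum to 0.112 + 0.146 + 0.0658 = 0.3238.
g_wv = 0.6632 − 0.3238 = 0.34.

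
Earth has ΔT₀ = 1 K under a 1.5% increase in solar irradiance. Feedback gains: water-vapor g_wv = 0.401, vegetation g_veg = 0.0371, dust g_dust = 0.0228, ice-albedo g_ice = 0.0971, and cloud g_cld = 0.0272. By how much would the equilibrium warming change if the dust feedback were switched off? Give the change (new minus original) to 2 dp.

-0.13 K

Original: g = 0.5852, ΔT = 1/(1−0.5852) = 2.4108 K.
Without dust: g' = 0.5624, ΔT' = 1/(1−0.5624) = 2.2852 K.
Change = 2.2852 − 2.4108 = -0.13 K.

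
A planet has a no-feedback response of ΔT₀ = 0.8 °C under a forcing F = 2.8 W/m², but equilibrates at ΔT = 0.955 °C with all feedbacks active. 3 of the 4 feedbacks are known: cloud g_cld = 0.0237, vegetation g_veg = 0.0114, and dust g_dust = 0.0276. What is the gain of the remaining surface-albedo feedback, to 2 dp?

Amplification A = ΔT/ΔT₀ = 0.955/0.8 = 1.194.
Total gain g = 1 − 1/A = 1 − 1/1.194 = 0.1625.
Known gains sum to 0.0237 + 0.0114 + 0.0276 = 0.0627.
g_alb = 0.1625 − 0.0627 = 0.10.

0.10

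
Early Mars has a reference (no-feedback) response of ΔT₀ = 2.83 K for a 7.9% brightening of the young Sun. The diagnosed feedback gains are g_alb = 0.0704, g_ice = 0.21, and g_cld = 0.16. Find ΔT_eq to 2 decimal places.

5.06 K

Total gain g = 0.0704 + 0.21 + 0.16 = 0.4404.
Amplification A = 1/(1 − 0.4404) = 1.787.
ΔT = 2.83 × 1.787 = 5.06 K.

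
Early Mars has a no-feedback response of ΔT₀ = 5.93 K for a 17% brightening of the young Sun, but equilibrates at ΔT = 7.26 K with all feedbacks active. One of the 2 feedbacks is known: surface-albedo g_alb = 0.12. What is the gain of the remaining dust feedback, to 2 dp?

Amplification A = ΔT/ΔT₀ = 7.26/5.93 = 1.224.
Total gain g = 1 − 1/A = 1 − 1/1.224 = 0.183.
The known gain is 0.12.
g_dust = 0.183 − 0.12 = 0.06.

0.06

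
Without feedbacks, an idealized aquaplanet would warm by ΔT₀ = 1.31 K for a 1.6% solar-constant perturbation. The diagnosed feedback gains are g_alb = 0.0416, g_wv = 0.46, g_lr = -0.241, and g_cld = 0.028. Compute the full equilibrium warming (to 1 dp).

Total gain g = 0.0416 + 0.46 − 0.241 + 0.028 = 0.2886.
Amplification A = 1/(1 − 0.2886) = 1.406.
ΔT = 1.31 × 1.406 = 1.8 K.

1.8 K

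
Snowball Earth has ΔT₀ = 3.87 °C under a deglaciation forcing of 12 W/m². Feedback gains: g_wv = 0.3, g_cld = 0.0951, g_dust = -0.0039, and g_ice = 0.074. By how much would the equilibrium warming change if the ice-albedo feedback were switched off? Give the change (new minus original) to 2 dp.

Original: g = 0.4652, ΔT = 3.87/(1−0.4652) = 7.2364 °C.
Without ice-albedo: g' = 0.3912, ΔT' = 3.87/(1−0.3912) = 6.3568 °C.
Change = 6.3568 − 7.2364 = -0.88 °C.

-0.88 °C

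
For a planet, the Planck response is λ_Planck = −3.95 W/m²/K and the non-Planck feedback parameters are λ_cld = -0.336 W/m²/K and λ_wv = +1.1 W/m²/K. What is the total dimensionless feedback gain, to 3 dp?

0.193

Convert to gains: g_cld = -0.336/3.95 = -0.08506; g_wv = 1.1/3.95 = 0.2785.
Total gain g = 0.19344.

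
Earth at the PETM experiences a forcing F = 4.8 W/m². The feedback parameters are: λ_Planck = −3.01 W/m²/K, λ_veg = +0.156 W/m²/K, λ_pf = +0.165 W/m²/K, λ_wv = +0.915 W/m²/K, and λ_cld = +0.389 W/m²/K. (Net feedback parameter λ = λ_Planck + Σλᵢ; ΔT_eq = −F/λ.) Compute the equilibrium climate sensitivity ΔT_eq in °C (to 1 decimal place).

Net feedback parameter λ = (−3.01) + (+0.156) + (+0.165) + (+0.915) + (+0.389) = -1.385 W/m²/K.
ΔT = −F/λ = −4.8/(-1.385) = 3.5 °C.

3.5 °C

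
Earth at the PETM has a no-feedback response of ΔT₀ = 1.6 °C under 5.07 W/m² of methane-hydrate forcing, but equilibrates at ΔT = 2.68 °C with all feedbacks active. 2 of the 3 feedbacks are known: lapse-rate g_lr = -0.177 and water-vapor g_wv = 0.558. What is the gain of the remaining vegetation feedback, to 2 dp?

0.02

Amplification A = ΔT/ΔT₀ = 2.68/1.6 = 1.675.
Total gain g = 1 − 1/A = 1 − 1/1.675 = 0.403.
Known gains sum to -0.177 + 0.558 = 0.381.
g_veg = 0.403 − 0.381 = 0.02.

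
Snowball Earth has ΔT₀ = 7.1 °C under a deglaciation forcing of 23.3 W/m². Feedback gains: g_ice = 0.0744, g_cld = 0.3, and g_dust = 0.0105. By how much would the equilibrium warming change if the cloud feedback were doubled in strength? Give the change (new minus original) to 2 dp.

10.99 °C

Original: g = 0.3849, ΔT = 7.1/(1−0.3849) = 11.5428 °C.
With doubled cloud: g' = 0.6849, ΔT' = 7.1/(1−0.6849) = 22.5325 °C.
Change = 22.5325 − 11.5428 = 10.99 °C.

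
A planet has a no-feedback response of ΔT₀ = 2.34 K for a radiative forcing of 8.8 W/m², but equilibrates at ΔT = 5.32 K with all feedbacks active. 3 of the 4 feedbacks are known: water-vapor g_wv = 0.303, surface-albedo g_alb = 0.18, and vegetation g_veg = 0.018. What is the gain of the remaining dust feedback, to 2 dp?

0.06

Amplification A = ΔT/ΔT₀ = 5.32/2.34 = 2.274.
Total gain g = 1 − 1/A = 1 − 1/2.274 = 0.5602.
Known gains sum to 0.303 + 0.18 + 0.018 = 0.501.
g_dust = 0.5602 − 0.501 = 0.06.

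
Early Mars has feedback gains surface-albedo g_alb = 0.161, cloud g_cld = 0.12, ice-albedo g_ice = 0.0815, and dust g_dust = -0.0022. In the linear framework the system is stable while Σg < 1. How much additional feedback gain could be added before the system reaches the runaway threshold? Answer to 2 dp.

0.64

Current total gain = 0.161 + 0.12 + 0.0815 − 0.0022 = 0.3603.
Margin to runaway = 1 − 0.3603 = 0.64.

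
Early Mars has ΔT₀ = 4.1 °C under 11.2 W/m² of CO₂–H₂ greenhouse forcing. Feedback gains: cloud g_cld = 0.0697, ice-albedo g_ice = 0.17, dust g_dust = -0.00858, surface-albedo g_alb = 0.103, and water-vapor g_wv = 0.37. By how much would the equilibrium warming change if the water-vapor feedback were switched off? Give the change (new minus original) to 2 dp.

-7.70 °C

Original: g = 0.70412, ΔT = 4.1/(1−0.70412) = 13.8570 °C.
Without water-vapor: g' = 0.33412, ΔT' = 4.1/(1−0.33412) = 6.1573 °C.
Change = 6.1573 − 13.8570 = -7.70 °C.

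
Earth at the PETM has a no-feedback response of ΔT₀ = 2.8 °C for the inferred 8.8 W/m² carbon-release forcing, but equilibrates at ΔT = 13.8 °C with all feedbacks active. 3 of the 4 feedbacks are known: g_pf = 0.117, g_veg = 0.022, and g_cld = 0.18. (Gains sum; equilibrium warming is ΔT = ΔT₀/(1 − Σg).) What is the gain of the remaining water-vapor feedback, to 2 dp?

Amplification A = ΔT/ΔT₀ = 13.8/2.8 = 4.929.
Total gain g = 1 − 1/A = 1 − 1/4.929 = 0.7971.
Known gains sum to 0.117 + 0.022 + 0.18 = 0.319.
g_wv = 0.7971 − 0.319 = 0.48.

0.48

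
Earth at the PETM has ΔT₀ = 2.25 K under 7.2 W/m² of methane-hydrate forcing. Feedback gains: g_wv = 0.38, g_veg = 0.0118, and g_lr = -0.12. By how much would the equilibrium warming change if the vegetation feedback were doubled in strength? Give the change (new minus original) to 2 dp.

Original: g = 0.2718, ΔT = 2.25/(1−0.2718) = 3.0898 K.
With doubled vegetation: g' = 0.2836, ΔT' = 2.25/(1−0.2836) = 3.1407 K.
Change = 3.1407 − 3.0898 = 0.05 K.

0.05 K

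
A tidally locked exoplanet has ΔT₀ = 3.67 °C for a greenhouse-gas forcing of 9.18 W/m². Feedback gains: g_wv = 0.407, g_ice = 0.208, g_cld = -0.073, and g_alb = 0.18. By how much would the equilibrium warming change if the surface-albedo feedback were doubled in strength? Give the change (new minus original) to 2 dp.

Original: g = 0.722, ΔT = 3.67/(1−0.722) = 13.2014 °C.
With doubled surface-albedo: g' = 0.902, ΔT' = 3.67/(1−0.902) = 37.4490 °C.
Change = 37.4490 − 13.2014 = 24.25 °C.

24.25 °C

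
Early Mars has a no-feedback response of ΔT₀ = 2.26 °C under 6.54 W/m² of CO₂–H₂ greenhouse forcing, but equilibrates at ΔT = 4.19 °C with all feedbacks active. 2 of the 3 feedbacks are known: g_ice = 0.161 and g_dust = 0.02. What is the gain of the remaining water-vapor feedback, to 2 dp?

0.28

Amplification A = ΔT/ΔT₀ = 4.19/2.26 = 1.854.
Total gain g = 1 − 1/A = 1 − 1/1.854 = 0.4606.
Known gains sum to 0.161 + 0.02 = 0.181.
g_wv = 0.4606 − 0.181 = 0.28.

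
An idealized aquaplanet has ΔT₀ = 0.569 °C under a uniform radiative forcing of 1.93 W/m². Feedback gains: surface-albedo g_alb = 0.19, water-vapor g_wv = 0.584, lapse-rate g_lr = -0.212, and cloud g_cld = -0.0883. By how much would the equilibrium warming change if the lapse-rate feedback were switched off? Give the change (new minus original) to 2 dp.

0.73 °C

Original: g = 0.4737, ΔT = 0.569/(1−0.4737) = 1.0811 °C.
Without lapse-rate: g' = 0.6857, ΔT' = 0.569/(1−0.6857) = 1.8104 °C.
Change = 1.8104 − 1.0811 = 0.73 °C.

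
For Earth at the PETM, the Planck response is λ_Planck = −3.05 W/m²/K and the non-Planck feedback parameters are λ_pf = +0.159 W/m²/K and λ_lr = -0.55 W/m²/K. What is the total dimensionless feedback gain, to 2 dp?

Convert to gains: g_pf = 0.159/3.05 = 0.05213; g_lr = -0.55/3.05 = -0.1803.
Total gain g = -0.12817.

-0.13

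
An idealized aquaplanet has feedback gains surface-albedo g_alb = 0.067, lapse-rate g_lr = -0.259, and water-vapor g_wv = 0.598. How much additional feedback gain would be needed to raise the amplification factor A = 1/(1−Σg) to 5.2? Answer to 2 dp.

0.40

Current total gain = 0.406.
Target gain for A = 5.2: g* = 1 − 1/5.2 = 0.8077.
Additional gain needed = 0.8077 − 0.406 = 0.40.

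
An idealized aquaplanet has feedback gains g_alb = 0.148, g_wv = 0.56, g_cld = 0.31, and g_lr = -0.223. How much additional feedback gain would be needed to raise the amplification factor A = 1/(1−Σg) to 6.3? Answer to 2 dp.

Current total gain = 0.795.
Target gain for A = 6.3: g* = 1 − 1/6.3 = 0.8413.
Additional gain needed = 0.8413 − 0.795 = 0.05.

0.05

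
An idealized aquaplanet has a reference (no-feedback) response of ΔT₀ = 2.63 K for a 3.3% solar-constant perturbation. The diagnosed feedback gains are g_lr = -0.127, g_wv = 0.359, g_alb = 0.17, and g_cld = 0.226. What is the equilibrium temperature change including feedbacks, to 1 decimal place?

Total gain g = -0.127 + 0.359 + 0.17 + 0.226 = 0.628.
Amplification A = 1/(1 − 0.628) = 2.688.
ΔT = 2.63 × 2.688 = 7.1 K.

7.1 K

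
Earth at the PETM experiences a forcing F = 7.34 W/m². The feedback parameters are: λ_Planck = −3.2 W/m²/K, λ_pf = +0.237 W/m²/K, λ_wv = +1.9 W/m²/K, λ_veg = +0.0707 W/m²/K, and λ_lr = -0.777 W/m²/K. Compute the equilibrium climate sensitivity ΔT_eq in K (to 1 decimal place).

Net feedback parameter λ = (−3.2) + (+0.237) + (+1.9) + (+0.0707) + (-0.777) = -1.7693 W/m²/K.
ΔT = −F/λ = −7.34/(-1.7693) = 4.1 K.

4.1 K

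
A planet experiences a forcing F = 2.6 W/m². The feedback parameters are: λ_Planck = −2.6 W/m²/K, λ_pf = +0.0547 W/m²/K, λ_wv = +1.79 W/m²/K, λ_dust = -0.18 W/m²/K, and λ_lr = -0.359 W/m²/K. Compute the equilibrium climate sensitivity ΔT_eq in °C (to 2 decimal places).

Net feedback parameter λ = (−2.6) + (+0.0547) + (+1.79) + (-0.18) + (-0.359) = -1.2943 W/m²/K.
ΔT = −F/λ = −2.6/(-1.2943) = 2.01 °C.

2.01 °C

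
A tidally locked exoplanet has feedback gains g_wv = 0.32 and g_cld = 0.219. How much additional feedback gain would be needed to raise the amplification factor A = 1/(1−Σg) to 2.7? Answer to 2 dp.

Current total gain = 0.539.
Target gain for A = 2.7: g* = 1 − 1/2.7 = 0.6296.
Additional gain needed = 0.6296 − 0.539 = 0.09.

0.09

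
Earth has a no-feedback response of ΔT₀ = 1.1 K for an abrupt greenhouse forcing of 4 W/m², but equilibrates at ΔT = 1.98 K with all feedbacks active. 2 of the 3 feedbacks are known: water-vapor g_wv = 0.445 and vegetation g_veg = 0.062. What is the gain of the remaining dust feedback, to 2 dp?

Amplification A = ΔT/ΔT₀ = 1.98/1.1 = 1.8.
Total gain g = 1 − 1/A = 1 − 1/1.8 = 0.4444.
Known gains sum to 0.445 + 0.062 = 0.507.
g_dust = 0.4444 − 0.507 = -0.06.

-0.06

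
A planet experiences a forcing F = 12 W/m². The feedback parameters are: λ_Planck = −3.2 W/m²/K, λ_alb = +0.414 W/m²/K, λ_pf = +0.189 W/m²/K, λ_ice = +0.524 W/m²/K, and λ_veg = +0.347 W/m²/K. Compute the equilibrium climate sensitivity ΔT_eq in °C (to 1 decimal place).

7.0 °C

Net feedback parameter λ = (−3.2) + (+0.414) + (+0.189) + (+0.524) + (+0.347) = -1.726 W/m²/K.
ΔT = −F/λ = −12/(-1.726) = 7.0 °C.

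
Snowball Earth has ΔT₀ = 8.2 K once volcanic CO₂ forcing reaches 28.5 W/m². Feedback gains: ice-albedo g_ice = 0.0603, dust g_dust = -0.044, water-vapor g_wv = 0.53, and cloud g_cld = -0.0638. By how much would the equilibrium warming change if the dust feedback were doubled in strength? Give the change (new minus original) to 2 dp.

Original: g = 0.4825, ΔT = 8.2/(1−0.4825) = 15.8454 K.
With doubled dust: g' = 0.4385, ΔT' = 8.2/(1−0.4385) = 14.6037 K.
Change = 14.6037 − 15.8454 = -1.24 K.

-1.24 K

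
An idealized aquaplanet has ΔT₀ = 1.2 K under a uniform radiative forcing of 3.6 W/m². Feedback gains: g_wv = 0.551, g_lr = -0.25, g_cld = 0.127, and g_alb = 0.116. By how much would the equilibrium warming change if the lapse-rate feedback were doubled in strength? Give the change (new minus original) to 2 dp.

Original: g = 0.544, ΔT = 1.2/(1−0.544) = 2.6316 K.
With doubled lapse-rate: g' = 0.294, ΔT' = 1.2/(1−0.294) = 1.6997 K.
Change = 1.6997 − 2.6316 = -0.93 K.

-0.93 K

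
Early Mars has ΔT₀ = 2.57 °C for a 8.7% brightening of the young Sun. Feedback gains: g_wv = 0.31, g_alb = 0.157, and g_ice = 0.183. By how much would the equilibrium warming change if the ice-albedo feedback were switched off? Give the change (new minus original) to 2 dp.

-2.52 °C

Original: g = 0.65, ΔT = 2.57/(1−0.65) = 7.3429 °C.
Without ice-albedo: g' = 0.467, ΔT' = 2.57/(1−0.467) = 4.8218 °C.
Change = 4.8218 − 7.3429 = -2.52 °C.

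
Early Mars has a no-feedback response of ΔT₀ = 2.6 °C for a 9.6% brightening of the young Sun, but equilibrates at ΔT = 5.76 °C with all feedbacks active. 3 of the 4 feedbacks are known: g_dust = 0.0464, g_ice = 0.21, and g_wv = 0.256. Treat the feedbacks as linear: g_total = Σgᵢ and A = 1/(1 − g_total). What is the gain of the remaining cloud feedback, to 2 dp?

0.04

Amplification A = ΔT/ΔT₀ = 5.76/2.6 = 2.215.
Total gain g = 1 − 1/A = 1 − 1/2.215 = 0.5485.
Known gains sum to 0.0464 + 0.21 + 0.256 = 0.5124.
g_cld = 0.5485 − 0.5124 = 0.04.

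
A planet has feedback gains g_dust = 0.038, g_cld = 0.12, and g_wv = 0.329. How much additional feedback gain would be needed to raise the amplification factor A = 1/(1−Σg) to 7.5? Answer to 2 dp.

Current total gain = 0.487.
Target gain for A = 7.5: g* = 1 − 1/7.5 = 0.8667.
Additional gain needed = 0.8667 − 0.487 = 0.38.

0.38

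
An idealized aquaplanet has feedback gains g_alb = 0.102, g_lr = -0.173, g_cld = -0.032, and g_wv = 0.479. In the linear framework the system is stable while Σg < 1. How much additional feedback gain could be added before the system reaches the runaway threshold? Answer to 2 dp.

Current total gain = 0.102 − 0.173 − 0.032 + 0.479 = 0.376.
Margin to runaway = 1 − 0.376 = 0.62.

0.62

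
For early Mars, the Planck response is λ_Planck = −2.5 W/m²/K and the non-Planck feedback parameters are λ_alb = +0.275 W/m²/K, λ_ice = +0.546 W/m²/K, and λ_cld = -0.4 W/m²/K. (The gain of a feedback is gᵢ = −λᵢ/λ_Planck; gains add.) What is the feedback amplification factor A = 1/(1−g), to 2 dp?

Convert to gains: g_alb = 0.275/2.5 = 0.11; g_ice = 0.546/2.5 = 0.2184; g_cld = -0.4/2.5 = -0.16.
Total gain g = 0.1684.
A = 1/(1 − 0.1684) = 1.20.

1.20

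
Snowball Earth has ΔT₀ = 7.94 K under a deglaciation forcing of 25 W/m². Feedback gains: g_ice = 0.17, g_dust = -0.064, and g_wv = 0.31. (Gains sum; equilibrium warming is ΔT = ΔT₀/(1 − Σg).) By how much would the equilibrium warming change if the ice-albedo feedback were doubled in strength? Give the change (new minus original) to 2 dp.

Original: g = 0.416, ΔT = 7.94/(1−0.416) = 13.5959 K.
With doubled ice-albedo: g' = 0.586, ΔT' = 7.94/(1−0.586) = 19.1787 K.
Change = 19.1787 − 13.5959 = 5.58 K.

5.58 K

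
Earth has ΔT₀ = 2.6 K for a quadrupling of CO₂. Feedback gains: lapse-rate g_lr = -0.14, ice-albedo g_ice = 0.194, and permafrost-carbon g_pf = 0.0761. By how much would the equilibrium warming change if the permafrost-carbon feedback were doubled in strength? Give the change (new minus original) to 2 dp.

Original: g = 0.1301, ΔT = 2.6/(1−0.1301) = 2.9888 K.
With doubled permafrost-carbon: g' = 0.2062, ΔT' = 2.6/(1−0.2062) = 3.2754 K.
Change = 3.2754 − 2.9888 = 0.29 K.

0.29 K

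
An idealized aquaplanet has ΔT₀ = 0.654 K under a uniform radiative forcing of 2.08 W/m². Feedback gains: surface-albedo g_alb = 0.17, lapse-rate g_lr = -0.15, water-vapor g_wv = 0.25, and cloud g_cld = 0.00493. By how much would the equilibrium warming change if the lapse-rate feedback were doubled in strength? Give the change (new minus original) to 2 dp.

-0.15 K

Original: g = 0.27493, ΔT = 0.654/(1−0.27493) = 0.9020 K.
With doubled lapse-rate: g' = 0.12493, ΔT' = 0.654/(1−0.12493) = 0.7474 K.
Change = 0.7474 − 0.9020 = -0.15 K.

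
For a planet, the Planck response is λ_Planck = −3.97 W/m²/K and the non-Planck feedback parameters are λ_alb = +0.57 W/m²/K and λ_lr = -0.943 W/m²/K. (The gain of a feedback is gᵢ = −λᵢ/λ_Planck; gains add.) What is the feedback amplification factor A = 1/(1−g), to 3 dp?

Convert to gains: g_alb = 0.57/3.97 = 0.1436; g_lr = -0.943/3.97 = -0.2375.
Total gain g = -0.0939.
A = 1/(1 + 0.0939) = 0.914.

0.914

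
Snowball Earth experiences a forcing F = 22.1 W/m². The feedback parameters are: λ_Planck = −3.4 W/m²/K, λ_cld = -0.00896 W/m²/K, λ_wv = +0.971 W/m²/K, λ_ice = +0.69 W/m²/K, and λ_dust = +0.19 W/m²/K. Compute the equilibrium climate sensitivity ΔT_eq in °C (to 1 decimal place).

14.2 °C

Net feedback parameter λ = (−3.4) + (-0.00896) + (+0.971) + (+0.69) + (+0.19) = -1.55796 W/m²/K.
ΔT = −F/λ = −22.1/(-1.55796) = 14.2 °C.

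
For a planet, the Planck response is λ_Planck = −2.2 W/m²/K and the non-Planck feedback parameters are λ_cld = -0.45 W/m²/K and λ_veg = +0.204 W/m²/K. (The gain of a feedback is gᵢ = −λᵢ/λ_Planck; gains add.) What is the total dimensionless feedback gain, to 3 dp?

Convert to gains: g_cld = -0.45/2.2 = -0.2045; g_veg = 0.204/2.2 = 0.09273.
Total gain g = -0.11177.

-0.112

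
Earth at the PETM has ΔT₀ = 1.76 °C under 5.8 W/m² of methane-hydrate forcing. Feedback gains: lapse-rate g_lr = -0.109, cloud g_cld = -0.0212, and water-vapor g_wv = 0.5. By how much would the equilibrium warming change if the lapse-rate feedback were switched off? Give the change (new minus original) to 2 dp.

Original: g = 0.3698, ΔT = 1.76/(1−0.3698) = 2.7928 °C.
Without lapse-rate: g' = 0.4788, ΔT' = 1.76/(1−0.4788) = 3.3768 °C.
Change = 3.3768 − 2.7928 = 0.58 °C.

0.58 °C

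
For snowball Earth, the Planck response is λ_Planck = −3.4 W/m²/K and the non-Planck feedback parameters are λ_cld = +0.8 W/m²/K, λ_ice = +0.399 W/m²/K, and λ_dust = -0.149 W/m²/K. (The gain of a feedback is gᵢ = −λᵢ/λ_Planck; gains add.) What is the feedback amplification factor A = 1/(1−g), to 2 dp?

1.45

Convert to gains: g_cld = 0.8/3.4 = 0.2353; g_ice = 0.399/3.4 = 0.1174; g_dust = -0.149/3.4 = -0.04382.
Total gain g = 0.30888.
A = 1/(1 − 0.30888) = 1.45.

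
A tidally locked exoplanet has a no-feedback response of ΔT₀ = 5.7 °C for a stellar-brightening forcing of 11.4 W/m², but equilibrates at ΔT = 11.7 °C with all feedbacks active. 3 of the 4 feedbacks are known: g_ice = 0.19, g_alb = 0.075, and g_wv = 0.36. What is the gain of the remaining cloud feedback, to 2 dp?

Amplification A = ΔT/ΔT₀ = 11.7/5.7 = 2.053.
Total gain g = 1 − 1/A = 1 − 1/2.053 = 0.5129.
Known gains sum to 0.19 + 0.075 + 0.36 = 0.625.
g_cld = 0.5129 − 0.625 = -0.11.

-0.11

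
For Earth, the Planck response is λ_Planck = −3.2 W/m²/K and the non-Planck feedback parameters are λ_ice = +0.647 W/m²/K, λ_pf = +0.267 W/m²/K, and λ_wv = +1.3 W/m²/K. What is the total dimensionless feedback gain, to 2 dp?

0.69

Convert to gains: g_ice = 0.647/3.2 = 0.2022; g_pf = 0.267/3.2 = 0.08344; g_wv = 1.3/3.2 = 0.4062.
Total gain g = 0.69184.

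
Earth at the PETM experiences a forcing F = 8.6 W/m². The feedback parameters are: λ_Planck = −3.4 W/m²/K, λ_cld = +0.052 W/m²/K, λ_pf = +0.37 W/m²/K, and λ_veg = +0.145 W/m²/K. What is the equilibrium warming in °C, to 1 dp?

Net feedback parameter λ = (−3.4) + (+0.052) + (+0.37) + (+0.145) = -2.833 W/m²/K.
ΔT = −F/λ = −8.6/(-2.833) = 3.0 °C.

3.0 °C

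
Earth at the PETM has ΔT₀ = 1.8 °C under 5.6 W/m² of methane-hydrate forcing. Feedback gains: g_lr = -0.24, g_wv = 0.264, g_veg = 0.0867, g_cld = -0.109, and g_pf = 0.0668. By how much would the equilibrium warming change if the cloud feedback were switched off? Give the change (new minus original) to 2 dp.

Original: g = 0.0685, ΔT = 1.8/(1−0.0685) = 1.9324 °C.
Without cloud: g' = 0.1775, ΔT' = 1.8/(1−0.1775) = 2.1884 °C.
Change = 2.1884 − 1.9324 = 0.26 °C.

0.26 °C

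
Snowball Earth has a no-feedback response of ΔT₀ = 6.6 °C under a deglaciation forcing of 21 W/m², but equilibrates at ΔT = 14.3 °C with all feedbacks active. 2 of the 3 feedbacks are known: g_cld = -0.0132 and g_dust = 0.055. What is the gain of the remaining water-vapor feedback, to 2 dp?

Amplification A = ΔT/ΔT₀ = 14.3/6.6 = 2.167.
Total gain g = 1 − 1/A = 1 − 1/2.167 = 0.5385.
Known gains sum to -0.0132 + 0.055 = 0.0418.
g_wv = 0.5385 − 0.0418 = 0.50.

0.50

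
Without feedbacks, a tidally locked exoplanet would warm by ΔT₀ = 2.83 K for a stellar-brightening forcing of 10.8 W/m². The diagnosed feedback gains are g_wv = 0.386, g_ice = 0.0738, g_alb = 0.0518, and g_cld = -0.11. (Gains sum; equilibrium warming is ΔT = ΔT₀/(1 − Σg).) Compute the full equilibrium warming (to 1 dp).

Total gain g = 0.386 + 0.0738 + 0.0518 − 0.11 = 0.4016.
Amplification A = 1/(1 − 0.4016) = 1.671.
ΔT = 2.83 × 1.671 = 4.7 K.

4.7 K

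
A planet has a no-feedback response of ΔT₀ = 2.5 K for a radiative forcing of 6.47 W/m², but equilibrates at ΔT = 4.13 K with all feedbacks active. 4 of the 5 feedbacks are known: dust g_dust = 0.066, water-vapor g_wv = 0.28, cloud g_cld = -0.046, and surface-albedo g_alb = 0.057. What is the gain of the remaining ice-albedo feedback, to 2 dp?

0.04

Amplification A = ΔT/ΔT₀ = 4.13/2.5 = 1.652.
Total gain g = 1 − 1/A = 1 − 1/1.652 = 0.3947.
Known gains sum to 0.066 + 0.28 − 0.046 + 0.057 = 0.357.
g_ice = 0.3947 − 0.357 = 0.04.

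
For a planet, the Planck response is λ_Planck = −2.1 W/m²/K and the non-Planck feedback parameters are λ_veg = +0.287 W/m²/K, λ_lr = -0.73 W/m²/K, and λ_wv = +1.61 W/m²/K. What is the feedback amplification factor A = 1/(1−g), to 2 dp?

Convert to gains: g_veg = 0.287/2.1 = 0.1367; g_lr = -0.73/2.1 = -0.3476; g_wv = 1.61/2.1 = 0.7667.
Total gain g = 0.5558.
A = 1/(1 − 0.5558) = 2.25.

2.25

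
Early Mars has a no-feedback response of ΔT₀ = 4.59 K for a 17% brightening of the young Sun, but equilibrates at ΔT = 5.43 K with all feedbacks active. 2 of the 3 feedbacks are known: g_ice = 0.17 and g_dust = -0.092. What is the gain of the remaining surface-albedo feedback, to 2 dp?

Amplification A = ΔT/ΔT₀ = 5.43/4.59 = 1.183.
Total gain g = 1 − 1/A = 1 − 1/1.183 = 0.1547.
Known gains sum to 0.17 − 0.092 = 0.078.
g_alb = 0.1547 − 0.078 = 0.08.

0.08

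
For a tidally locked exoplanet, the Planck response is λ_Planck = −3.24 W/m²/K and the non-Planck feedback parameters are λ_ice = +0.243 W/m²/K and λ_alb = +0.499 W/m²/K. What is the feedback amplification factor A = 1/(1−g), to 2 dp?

Convert to gains: g_ice = 0.243/3.24 = 0.075; g_alb = 0.499/3.24 = 0.154.
Total gain g = 0.229.
A = 1/(1 − 0.229) = 1.30.

1.30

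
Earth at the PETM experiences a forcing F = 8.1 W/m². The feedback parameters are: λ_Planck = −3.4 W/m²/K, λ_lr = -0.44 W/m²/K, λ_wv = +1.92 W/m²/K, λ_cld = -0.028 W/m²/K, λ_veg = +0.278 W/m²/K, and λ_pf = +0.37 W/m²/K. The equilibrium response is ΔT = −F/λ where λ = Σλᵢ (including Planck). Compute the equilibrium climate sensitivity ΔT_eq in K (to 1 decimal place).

Net feedback parameter λ = (−3.4) + (-0.44) + (+1.92) + (-0.028) + (+0.278) + (+0.37) = -1.3 W/m²/K.
ΔT = −F/λ = −8.1/(-1.3) = 6.2 K.

6.2 K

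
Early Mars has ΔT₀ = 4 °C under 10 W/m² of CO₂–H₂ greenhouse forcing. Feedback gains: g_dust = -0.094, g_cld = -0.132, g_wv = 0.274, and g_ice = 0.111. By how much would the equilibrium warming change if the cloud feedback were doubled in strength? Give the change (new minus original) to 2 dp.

-0.65 °C

Original: g = 0.159, ΔT = 4/(1−0.159) = 4.7562 °C.
With doubled cloud: g' = 0.027, ΔT' = 4/(1−0.027) = 4.1110 °C.
Change = 4.1110 − 4.7562 = -0.65 °C.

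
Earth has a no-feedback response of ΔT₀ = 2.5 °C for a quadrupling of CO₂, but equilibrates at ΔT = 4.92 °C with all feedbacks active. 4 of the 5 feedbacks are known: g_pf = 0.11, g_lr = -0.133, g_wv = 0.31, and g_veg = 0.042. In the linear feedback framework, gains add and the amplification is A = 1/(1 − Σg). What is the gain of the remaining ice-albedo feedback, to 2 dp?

Amplification A = ΔT/ΔT₀ = 4.92/2.5 = 1.968.
Total gain g = 1 − 1/A = 1 − 1/1.968 = 0.4919.
Known gains sum to 0.11 − 0.133 + 0.31 + 0.042 = 0.329.
g_ice = 0.4919 − 0.329 = 0.16.

0.16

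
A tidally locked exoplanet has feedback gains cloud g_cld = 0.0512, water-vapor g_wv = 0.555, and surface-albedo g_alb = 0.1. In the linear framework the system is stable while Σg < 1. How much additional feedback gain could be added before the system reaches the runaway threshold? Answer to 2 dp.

Current total gain = 0.0512 + 0.555 + 0.1 = 0.7062.
Margin to runaway = 1 − 0.7062 = 0.29.

0.29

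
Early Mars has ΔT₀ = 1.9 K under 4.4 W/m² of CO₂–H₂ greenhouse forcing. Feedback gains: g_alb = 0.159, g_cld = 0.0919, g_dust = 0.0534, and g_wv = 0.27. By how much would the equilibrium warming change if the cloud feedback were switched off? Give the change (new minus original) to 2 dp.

Original: g = 0.5743, ΔT = 1.9/(1−0.5743) = 4.4632 K.
Without cloud: g' = 0.4824, ΔT' = 1.9/(1−0.4824) = 3.6708 K.
Change = 3.6708 − 4.4632 = -0.79 K.

-0.79 K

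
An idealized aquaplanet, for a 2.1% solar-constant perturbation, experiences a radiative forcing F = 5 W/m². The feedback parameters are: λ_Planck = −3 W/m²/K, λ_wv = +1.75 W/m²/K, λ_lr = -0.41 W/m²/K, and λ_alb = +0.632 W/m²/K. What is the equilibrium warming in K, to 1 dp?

Net feedback parameter λ = (−3) + (+1.75) + (-0.41) + (+0.632) = -1.028 W/m²/K.
ΔT = −F/λ = −5/(-1.028) = 4.9 K.

4.9 K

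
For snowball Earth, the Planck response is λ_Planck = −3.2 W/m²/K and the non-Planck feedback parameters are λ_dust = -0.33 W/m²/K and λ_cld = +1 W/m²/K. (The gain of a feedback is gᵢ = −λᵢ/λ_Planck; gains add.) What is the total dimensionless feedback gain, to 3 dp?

0.209

Convert to gains: g_dust = -0.33/3.2 = -0.1031; g_cld = 1/3.2 = 0.3125.
Total gain g = 0.2094.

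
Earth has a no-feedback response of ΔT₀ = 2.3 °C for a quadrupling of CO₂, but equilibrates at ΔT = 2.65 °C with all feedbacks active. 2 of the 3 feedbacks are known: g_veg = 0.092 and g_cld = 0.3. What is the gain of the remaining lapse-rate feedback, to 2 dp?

Amplification A = ΔT/ΔT₀ = 2.65/2.3 = 1.152.
Total gain g = 1 − 1/A = 1 − 1/1.152 = 0.1319.
Known gains sum to 0.092 + 0.3 = 0.392.
g_lr = 0.1319 − 0.392 = -0.26.

-0.26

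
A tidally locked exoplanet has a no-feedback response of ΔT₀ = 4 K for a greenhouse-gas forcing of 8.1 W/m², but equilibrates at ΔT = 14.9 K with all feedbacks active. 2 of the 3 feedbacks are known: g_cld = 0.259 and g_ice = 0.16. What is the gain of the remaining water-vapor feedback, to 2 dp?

Amplification A = ΔT/ΔT₀ = 14.9/4 = 3.725.
Total gain g = 1 − 1/A = 1 − 1/3.725 = 0.7315.
Known gains sum to 0.259 + 0.16 = 0.419.
g_wv = 0.7315 − 0.419 = 0.31.

0.31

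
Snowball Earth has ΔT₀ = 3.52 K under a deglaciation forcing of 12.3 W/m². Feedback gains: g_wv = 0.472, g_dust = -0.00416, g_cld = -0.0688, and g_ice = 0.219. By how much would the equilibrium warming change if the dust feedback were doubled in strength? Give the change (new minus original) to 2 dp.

-0.10 K

Original: g = 0.61804, ΔT = 3.52/(1−0.61804) = 9.2156 K.
With doubled dust: g' = 0.61388, ΔT' = 3.52/(1−0.61388) = 9.1163 K.
Change = 9.1163 − 9.2156 = -0.10 K.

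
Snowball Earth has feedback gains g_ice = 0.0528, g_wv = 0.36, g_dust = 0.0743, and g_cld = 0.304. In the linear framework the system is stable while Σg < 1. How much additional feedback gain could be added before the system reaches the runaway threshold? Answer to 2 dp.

0.21

Current total gain = 0.0528 + 0.36 + 0.0743 + 0.304 = 0.7911.
Margin to runaway = 1 − 0.7911 = 0.21.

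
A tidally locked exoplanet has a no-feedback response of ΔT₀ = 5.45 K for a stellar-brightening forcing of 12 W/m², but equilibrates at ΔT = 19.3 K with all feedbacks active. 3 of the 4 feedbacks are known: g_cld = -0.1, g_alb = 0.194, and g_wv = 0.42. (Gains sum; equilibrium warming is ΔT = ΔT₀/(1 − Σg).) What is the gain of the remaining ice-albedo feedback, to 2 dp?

Amplification A = ΔT/ΔT₀ = 19.3/5.45 = 3.541.
Total gain g = 1 − 1/A = 1 − 1/3.541 = 0.7176.
Known gains sum to -0.1 + 0.194 + 0.42 = 0.514.
g_ice = 0.7176 − 0.514 = 0.20.

0.20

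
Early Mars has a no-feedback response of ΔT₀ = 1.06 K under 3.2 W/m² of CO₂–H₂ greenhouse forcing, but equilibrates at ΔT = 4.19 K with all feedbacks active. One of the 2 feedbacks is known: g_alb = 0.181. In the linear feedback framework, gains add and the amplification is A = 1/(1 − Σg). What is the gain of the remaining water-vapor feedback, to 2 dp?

0.57

Amplification A = ΔT/ΔT₀ = 4.19/1.06 = 3.953.
Total gain g = 1 − 1/A = 1 − 1/3.953 = 0.747.
The known gain is 0.181.
g_wv = 0.747 − 0.181 = 0.57.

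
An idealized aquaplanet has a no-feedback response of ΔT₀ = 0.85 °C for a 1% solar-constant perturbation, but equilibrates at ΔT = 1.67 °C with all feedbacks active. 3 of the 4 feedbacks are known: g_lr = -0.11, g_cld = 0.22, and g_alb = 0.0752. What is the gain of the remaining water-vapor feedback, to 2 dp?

Amplification A = ΔT/ΔT₀ = 1.67/0.85 = 1.965.
Total gain g = 1 − 1/A = 1 − 1/1.965 = 0.4911.
Known gains sum to -0.11 + 0.22 + 0.0752 = 0.1852.
g_wv = 0.4911 − 0.1852 = 0.31.

0.31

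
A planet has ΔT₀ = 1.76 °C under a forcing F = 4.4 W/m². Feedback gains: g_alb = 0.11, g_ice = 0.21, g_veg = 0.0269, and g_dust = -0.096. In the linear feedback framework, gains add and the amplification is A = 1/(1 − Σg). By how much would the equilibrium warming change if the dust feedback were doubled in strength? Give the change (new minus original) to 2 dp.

-0.27 °C

Original: g = 0.2509, ΔT = 1.76/(1−0.2509) = 2.3495 °C.
With doubled dust: g' = 0.1549, ΔT' = 1.76/(1−0.1549) = 2.0826 °C.
Change = 2.0826 − 2.3495 = -0.27 °C.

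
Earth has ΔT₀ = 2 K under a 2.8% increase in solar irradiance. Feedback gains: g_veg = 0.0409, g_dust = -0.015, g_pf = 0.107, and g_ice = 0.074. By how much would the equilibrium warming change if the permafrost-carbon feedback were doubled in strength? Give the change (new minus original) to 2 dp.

0.39 K

Original: g = 0.2069, ΔT = 2/(1−0.2069) = 2.5218 K.
With doubled permafrost-carbon: g' = 0.3139, ΔT' = 2/(1−0.3139) = 2.9150 K.
Change = 2.9150 − 2.5218 = 0.39 K.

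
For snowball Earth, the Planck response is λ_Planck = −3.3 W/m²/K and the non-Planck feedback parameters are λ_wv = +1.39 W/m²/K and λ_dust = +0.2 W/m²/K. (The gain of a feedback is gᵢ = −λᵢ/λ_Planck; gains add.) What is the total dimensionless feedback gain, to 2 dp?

0.48

Convert to gains: g_wv = 1.39/3.3 = 0.4212; g_dust = 0.2/3.3 = 0.06061.
Total gain g = 0.48181.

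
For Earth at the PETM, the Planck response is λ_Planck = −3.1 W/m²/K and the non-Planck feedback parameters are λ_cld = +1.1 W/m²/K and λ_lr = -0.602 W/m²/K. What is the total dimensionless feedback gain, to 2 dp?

Convert to gains: g_cld = 1.1/3.1 = 0.3548; g_lr = -0.602/3.1 = -0.1942.
Total gain g = 0.1606.

0.16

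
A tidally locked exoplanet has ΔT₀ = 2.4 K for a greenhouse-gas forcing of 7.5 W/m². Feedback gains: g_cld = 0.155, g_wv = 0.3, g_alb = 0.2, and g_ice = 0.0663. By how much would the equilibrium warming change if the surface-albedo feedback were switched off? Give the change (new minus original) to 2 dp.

Original: g = 0.7213, ΔT = 2.4/(1−0.7213) = 8.6114 K.
Without surface-albedo: g' = 0.5213, ΔT' = 2.4/(1−0.5213) = 5.0136 K.
Change = 5.0136 − 8.6114 = -3.60 K.

-3.60 K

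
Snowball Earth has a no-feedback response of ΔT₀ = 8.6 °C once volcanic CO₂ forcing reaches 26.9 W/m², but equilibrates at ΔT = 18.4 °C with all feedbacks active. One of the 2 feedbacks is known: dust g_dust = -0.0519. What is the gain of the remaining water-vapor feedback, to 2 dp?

Amplification A = ΔT/ΔT₀ = 18.4/8.6 = 2.14.
Total gain g = 1 − 1/A = 1 − 1/2.14 = 0.5327.
The known gain is -0.0519.
g_wv = 0.5327 + 0.0519 = 0.58.

0.58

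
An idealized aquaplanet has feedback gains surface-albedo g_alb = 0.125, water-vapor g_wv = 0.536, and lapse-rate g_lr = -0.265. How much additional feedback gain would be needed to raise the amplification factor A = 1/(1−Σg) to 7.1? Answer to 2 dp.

0.46

Current total gain = 0.396.
Target gain for A = 7.1: g* = 1 − 1/7.1 = 0.8592.
Additional gain needed = 0.8592 − 0.396 = 0.46.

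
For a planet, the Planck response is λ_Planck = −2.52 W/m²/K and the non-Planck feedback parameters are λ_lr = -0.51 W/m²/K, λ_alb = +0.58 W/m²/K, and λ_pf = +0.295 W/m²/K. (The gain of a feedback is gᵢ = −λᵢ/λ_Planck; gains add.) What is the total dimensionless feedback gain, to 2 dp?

Convert to gains: g_lr = -0.51/2.52 = -0.2024; g_alb = 0.58/2.52 = 0.2302; g_pf = 0.295/2.52 = 0.1171.
Total gain g = 0.1449.

0.14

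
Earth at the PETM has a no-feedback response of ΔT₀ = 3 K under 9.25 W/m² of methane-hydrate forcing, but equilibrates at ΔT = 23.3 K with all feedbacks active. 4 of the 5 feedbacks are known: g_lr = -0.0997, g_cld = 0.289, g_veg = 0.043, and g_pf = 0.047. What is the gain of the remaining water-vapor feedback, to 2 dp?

Amplification A = ΔT/ΔT₀ = 23.3/3 = 7.767.
Total gain g = 1 − 1/A = 1 − 1/7.767 = 0.8713.
Known gains sum to -0.0997 + 0.289 + 0.043 + 0.047 = 0.2793.
g_wv = 0.8713 − 0.2793 = 0.59.

0.59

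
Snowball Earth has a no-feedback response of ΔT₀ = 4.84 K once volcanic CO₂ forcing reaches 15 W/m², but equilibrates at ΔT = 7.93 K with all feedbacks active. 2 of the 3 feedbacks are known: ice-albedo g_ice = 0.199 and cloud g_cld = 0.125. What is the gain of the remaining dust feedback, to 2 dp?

0.07

Amplification A = ΔT/ΔT₀ = 7.93/4.84 = 1.638.
Total gain g = 1 − 1/A = 1 − 1/1.638 = 0.3895.
Known gains sum to 0.199 + 0.125 = 0.324.
g_dust = 0.3895 − 0.324 = 0.07.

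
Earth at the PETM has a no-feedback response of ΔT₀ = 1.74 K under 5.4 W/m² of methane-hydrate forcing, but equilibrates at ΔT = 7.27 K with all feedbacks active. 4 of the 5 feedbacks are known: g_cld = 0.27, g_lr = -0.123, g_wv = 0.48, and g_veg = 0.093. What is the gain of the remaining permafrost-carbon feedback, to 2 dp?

0.04

Amplification A = ΔT/ΔT₀ = 7.27/1.74 = 4.178.
Total gain g = 1 − 1/A = 1 − 1/4.178 = 0.7607.
Known gains sum to 0.27 − 0.123 + 0.48 + 0.093 = 0.72.
g_pf = 0.7607 − 0.72 = 0.04.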